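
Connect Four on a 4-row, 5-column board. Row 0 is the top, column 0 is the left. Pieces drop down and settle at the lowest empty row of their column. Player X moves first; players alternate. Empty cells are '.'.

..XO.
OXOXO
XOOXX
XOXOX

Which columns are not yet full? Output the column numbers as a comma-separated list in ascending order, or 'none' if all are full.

col 0: top cell = '.' → open
col 1: top cell = '.' → open
col 2: top cell = 'X' → FULL
col 3: top cell = 'O' → FULL
col 4: top cell = '.' → open

Answer: 0,1,4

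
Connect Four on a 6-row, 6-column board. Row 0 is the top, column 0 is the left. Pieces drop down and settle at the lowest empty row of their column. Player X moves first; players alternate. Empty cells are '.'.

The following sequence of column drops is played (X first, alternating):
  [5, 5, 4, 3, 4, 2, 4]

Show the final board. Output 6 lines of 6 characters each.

Answer: ......
......
......
....X.
....XO
..OOXX

Derivation:
Move 1: X drops in col 5, lands at row 5
Move 2: O drops in col 5, lands at row 4
Move 3: X drops in col 4, lands at row 5
Move 4: O drops in col 3, lands at row 5
Move 5: X drops in col 4, lands at row 4
Move 6: O drops in col 2, lands at row 5
Move 7: X drops in col 4, lands at row 3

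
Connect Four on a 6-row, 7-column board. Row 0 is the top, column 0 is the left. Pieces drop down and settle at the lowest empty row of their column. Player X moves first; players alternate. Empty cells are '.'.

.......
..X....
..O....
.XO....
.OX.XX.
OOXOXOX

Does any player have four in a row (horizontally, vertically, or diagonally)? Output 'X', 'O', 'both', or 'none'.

none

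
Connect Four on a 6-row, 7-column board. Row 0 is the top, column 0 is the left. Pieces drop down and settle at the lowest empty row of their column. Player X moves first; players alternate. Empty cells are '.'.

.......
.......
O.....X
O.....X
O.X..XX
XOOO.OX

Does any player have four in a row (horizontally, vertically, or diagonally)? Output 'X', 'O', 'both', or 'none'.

X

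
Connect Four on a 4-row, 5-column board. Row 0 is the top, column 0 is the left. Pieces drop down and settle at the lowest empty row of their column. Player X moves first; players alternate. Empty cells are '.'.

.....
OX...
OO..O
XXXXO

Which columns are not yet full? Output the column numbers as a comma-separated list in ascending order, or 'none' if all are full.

col 0: top cell = '.' → open
col 1: top cell = '.' → open
col 2: top cell = '.' → open
col 3: top cell = '.' → open
col 4: top cell = '.' → open

Answer: 0,1,2,3,4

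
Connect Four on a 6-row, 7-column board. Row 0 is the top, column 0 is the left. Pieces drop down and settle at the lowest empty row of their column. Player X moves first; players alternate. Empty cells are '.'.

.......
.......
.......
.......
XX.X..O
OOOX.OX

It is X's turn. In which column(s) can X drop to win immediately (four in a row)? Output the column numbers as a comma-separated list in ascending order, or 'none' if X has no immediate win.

Answer: 2

Derivation:
col 0: drop X → no win
col 1: drop X → no win
col 2: drop X → WIN!
col 3: drop X → no win
col 4: drop X → no win
col 5: drop X → no win
col 6: drop X → no win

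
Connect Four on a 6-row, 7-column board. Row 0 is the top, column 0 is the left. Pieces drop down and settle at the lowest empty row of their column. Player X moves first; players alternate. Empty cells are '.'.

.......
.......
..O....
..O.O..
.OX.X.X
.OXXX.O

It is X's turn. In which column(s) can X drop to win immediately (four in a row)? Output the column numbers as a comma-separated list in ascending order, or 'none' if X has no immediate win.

Answer: 5

Derivation:
col 0: drop X → no win
col 1: drop X → no win
col 2: drop X → no win
col 3: drop X → no win
col 4: drop X → no win
col 5: drop X → WIN!
col 6: drop X → no win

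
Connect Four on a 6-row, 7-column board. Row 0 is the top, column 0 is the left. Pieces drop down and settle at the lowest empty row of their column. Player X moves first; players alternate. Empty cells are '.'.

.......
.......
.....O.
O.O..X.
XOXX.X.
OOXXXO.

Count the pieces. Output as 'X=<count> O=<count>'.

X=8 O=7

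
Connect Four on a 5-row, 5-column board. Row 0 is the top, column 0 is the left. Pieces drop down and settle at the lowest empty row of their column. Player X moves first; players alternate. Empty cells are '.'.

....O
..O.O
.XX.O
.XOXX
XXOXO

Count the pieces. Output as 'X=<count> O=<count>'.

X=8 O=7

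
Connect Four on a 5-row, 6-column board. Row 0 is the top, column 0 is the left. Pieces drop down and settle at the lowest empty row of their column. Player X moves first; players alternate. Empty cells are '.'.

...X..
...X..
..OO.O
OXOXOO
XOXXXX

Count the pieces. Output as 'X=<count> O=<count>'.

X=9 O=8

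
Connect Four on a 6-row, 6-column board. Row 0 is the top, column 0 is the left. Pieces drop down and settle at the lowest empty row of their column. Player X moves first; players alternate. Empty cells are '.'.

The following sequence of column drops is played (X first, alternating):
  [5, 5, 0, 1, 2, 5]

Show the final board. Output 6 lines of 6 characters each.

Move 1: X drops in col 5, lands at row 5
Move 2: O drops in col 5, lands at row 4
Move 3: X drops in col 0, lands at row 5
Move 4: O drops in col 1, lands at row 5
Move 5: X drops in col 2, lands at row 5
Move 6: O drops in col 5, lands at row 3

Answer: ......
......
......
.....O
.....O
XOX..X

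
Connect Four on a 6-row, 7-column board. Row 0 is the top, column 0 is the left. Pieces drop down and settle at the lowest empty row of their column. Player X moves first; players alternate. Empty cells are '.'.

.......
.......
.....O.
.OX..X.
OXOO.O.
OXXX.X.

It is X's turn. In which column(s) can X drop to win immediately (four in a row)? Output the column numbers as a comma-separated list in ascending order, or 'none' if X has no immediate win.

col 0: drop X → no win
col 1: drop X → no win
col 2: drop X → no win
col 3: drop X → no win
col 4: drop X → WIN!
col 5: drop X → no win
col 6: drop X → no win

Answer: 4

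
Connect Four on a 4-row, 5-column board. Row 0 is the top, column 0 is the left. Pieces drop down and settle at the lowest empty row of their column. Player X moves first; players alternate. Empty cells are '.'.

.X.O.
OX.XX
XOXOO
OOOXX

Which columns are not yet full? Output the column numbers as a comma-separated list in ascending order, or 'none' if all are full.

Answer: 0,2,4

Derivation:
col 0: top cell = '.' → open
col 1: top cell = 'X' → FULL
col 2: top cell = '.' → open
col 3: top cell = 'O' → FULL
col 4: top cell = '.' → open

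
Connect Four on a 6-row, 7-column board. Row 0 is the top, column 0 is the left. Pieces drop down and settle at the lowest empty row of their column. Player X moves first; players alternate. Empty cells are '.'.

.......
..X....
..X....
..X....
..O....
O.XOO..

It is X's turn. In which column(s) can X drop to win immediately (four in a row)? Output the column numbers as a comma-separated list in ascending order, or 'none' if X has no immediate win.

Answer: 2

Derivation:
col 0: drop X → no win
col 1: drop X → no win
col 2: drop X → WIN!
col 3: drop X → no win
col 4: drop X → no win
col 5: drop X → no win
col 6: drop X → no win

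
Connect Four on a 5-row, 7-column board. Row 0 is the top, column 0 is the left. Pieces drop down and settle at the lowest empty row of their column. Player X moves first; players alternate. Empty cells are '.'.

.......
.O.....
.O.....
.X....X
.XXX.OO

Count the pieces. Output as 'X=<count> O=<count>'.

X=5 O=4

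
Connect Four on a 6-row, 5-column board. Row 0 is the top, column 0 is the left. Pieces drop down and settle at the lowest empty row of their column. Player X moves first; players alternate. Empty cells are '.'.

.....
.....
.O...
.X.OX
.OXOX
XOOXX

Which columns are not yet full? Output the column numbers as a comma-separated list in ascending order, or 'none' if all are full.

col 0: top cell = '.' → open
col 1: top cell = '.' → open
col 2: top cell = '.' → open
col 3: top cell = '.' → open
col 4: top cell = '.' → open

Answer: 0,1,2,3,4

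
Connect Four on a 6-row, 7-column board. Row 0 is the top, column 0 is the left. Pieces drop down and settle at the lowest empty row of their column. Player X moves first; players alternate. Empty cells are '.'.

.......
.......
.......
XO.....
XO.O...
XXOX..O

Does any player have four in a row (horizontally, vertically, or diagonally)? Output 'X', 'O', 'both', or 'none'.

none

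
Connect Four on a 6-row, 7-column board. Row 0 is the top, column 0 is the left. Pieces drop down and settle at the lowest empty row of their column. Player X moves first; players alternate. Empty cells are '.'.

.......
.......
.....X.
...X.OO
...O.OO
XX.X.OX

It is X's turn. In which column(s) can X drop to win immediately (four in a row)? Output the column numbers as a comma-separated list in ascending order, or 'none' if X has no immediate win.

Answer: 2

Derivation:
col 0: drop X → no win
col 1: drop X → no win
col 2: drop X → WIN!
col 3: drop X → no win
col 4: drop X → no win
col 5: drop X → no win
col 6: drop X → no win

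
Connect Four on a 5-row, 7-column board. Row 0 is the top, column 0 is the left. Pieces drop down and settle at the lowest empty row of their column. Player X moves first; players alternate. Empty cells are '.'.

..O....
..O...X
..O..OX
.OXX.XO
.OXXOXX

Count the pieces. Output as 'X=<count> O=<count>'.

X=9 O=8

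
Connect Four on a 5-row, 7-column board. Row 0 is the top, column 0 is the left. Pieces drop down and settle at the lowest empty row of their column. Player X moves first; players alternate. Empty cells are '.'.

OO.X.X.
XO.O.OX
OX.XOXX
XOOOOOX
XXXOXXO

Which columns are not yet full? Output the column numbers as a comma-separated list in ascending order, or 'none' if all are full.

col 0: top cell = 'O' → FULL
col 1: top cell = 'O' → FULL
col 2: top cell = '.' → open
col 3: top cell = 'X' → FULL
col 4: top cell = '.' → open
col 5: top cell = 'X' → FULL
col 6: top cell = '.' → open

Answer: 2,4,6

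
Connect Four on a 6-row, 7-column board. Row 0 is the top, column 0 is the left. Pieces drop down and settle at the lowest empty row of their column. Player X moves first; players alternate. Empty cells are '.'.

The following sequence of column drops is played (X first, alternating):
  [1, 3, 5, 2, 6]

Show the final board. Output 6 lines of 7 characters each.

Answer: .......
.......
.......
.......
.......
.XOO.XX

Derivation:
Move 1: X drops in col 1, lands at row 5
Move 2: O drops in col 3, lands at row 5
Move 3: X drops in col 5, lands at row 5
Move 4: O drops in col 2, lands at row 5
Move 5: X drops in col 6, lands at row 5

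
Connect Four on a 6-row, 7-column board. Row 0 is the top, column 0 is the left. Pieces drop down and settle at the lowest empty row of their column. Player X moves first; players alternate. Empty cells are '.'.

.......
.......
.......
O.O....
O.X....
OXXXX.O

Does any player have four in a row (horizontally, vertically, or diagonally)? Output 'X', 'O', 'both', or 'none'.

X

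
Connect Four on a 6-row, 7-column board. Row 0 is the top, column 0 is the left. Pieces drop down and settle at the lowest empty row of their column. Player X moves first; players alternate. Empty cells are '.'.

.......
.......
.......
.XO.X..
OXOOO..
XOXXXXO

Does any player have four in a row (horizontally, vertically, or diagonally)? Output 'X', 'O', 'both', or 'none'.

X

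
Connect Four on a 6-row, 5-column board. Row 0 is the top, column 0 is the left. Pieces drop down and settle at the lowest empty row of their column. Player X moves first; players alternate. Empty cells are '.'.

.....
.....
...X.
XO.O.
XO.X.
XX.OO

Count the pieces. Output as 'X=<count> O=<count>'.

X=6 O=5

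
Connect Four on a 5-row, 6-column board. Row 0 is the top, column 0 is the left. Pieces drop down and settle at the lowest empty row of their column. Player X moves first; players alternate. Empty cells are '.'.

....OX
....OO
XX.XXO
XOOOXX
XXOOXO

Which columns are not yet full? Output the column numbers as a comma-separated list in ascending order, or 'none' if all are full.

Answer: 0,1,2,3

Derivation:
col 0: top cell = '.' → open
col 1: top cell = '.' → open
col 2: top cell = '.' → open
col 3: top cell = '.' → open
col 4: top cell = 'O' → FULL
col 5: top cell = 'X' → FULL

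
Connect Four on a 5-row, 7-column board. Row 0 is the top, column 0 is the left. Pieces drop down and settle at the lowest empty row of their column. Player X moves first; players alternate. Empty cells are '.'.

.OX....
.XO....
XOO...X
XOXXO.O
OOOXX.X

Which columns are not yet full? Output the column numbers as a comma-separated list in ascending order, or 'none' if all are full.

Answer: 0,3,4,5,6

Derivation:
col 0: top cell = '.' → open
col 1: top cell = 'O' → FULL
col 2: top cell = 'X' → FULL
col 3: top cell = '.' → open
col 4: top cell = '.' → open
col 5: top cell = '.' → open
col 6: top cell = '.' → open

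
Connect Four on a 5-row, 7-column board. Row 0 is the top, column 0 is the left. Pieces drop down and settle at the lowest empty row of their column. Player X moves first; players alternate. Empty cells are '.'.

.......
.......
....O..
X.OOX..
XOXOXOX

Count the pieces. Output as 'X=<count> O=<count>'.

X=6 O=6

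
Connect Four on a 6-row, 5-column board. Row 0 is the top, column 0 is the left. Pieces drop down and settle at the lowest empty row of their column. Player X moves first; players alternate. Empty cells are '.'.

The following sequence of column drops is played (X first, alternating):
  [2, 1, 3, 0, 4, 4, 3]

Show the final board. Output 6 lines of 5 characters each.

Move 1: X drops in col 2, lands at row 5
Move 2: O drops in col 1, lands at row 5
Move 3: X drops in col 3, lands at row 5
Move 4: O drops in col 0, lands at row 5
Move 5: X drops in col 4, lands at row 5
Move 6: O drops in col 4, lands at row 4
Move 7: X drops in col 3, lands at row 4

Answer: .....
.....
.....
.....
...XO
OOXXX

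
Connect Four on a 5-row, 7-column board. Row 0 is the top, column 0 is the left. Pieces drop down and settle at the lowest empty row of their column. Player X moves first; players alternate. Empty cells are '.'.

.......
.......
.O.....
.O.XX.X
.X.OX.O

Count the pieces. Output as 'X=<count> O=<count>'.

X=5 O=4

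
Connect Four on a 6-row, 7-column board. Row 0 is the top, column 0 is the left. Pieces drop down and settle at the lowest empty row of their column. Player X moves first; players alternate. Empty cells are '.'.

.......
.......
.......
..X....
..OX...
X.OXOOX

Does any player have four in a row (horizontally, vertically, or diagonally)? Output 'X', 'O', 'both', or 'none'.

none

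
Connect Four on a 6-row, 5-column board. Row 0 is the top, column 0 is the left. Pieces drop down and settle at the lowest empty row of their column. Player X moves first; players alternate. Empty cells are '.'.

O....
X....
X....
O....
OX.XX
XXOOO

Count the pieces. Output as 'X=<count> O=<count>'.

X=7 O=6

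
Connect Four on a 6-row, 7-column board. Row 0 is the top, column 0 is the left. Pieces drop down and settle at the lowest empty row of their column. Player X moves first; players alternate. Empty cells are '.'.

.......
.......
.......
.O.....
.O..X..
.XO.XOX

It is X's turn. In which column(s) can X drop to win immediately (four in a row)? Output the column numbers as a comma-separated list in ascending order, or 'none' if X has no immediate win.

col 0: drop X → no win
col 1: drop X → no win
col 2: drop X → no win
col 3: drop X → no win
col 4: drop X → no win
col 5: drop X → no win
col 6: drop X → no win

Answer: none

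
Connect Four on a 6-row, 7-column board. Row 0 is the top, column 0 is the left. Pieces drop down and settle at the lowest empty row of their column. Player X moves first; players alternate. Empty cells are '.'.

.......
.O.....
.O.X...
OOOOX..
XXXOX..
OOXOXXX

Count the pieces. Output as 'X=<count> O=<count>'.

X=10 O=10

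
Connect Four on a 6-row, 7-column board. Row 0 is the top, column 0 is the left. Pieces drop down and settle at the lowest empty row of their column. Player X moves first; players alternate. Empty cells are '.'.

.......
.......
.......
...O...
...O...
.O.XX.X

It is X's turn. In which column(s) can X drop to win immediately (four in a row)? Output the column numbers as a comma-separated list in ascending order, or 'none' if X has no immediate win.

Answer: 5

Derivation:
col 0: drop X → no win
col 1: drop X → no win
col 2: drop X → no win
col 3: drop X → no win
col 4: drop X → no win
col 5: drop X → WIN!
col 6: drop X → no win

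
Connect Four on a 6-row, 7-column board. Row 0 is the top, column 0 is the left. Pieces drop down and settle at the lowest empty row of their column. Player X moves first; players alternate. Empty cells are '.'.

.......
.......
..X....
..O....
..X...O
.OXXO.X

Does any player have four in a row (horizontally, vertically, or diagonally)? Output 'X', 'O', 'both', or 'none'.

none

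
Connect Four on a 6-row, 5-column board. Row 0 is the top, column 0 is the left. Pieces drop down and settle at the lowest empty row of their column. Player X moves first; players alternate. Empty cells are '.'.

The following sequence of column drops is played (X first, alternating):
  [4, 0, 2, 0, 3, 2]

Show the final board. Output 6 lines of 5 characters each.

Answer: .....
.....
.....
.....
O.O..
O.XXX

Derivation:
Move 1: X drops in col 4, lands at row 5
Move 2: O drops in col 0, lands at row 5
Move 3: X drops in col 2, lands at row 5
Move 4: O drops in col 0, lands at row 4
Move 5: X drops in col 3, lands at row 5
Move 6: O drops in col 2, lands at row 4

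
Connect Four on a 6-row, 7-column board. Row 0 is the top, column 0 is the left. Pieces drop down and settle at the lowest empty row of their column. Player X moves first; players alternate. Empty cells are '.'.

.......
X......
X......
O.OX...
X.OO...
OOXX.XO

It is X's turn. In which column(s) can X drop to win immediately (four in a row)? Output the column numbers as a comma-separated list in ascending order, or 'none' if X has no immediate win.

Answer: 4

Derivation:
col 0: drop X → no win
col 1: drop X → no win
col 2: drop X → no win
col 3: drop X → no win
col 4: drop X → WIN!
col 5: drop X → no win
col 6: drop X → no win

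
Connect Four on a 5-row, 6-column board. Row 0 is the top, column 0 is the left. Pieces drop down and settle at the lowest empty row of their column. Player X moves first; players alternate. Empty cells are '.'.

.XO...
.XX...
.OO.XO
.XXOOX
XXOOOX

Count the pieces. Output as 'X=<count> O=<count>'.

X=10 O=9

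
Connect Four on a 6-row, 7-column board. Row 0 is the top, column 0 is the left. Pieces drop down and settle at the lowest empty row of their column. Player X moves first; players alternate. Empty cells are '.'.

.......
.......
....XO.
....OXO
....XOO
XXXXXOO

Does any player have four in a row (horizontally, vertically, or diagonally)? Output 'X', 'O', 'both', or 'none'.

X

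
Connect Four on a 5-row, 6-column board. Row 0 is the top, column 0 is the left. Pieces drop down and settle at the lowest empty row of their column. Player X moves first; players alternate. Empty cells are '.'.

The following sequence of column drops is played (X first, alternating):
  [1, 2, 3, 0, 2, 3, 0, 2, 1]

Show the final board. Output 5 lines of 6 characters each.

Move 1: X drops in col 1, lands at row 4
Move 2: O drops in col 2, lands at row 4
Move 3: X drops in col 3, lands at row 4
Move 4: O drops in col 0, lands at row 4
Move 5: X drops in col 2, lands at row 3
Move 6: O drops in col 3, lands at row 3
Move 7: X drops in col 0, lands at row 3
Move 8: O drops in col 2, lands at row 2
Move 9: X drops in col 1, lands at row 3

Answer: ......
......
..O...
XXXO..
OXOX..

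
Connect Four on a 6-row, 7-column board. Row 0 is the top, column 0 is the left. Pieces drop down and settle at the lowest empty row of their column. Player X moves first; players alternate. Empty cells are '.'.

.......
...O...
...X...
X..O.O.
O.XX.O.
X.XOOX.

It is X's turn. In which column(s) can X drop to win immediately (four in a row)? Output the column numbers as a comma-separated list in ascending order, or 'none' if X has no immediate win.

Answer: none

Derivation:
col 0: drop X → no win
col 1: drop X → no win
col 2: drop X → no win
col 3: drop X → no win
col 4: drop X → no win
col 5: drop X → no win
col 6: drop X → no win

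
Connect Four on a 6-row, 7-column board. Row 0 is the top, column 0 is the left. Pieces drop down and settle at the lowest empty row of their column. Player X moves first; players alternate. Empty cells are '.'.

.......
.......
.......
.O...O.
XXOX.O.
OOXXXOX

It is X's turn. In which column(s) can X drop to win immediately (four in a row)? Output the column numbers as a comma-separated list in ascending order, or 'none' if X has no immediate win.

Answer: none

Derivation:
col 0: drop X → no win
col 1: drop X → no win
col 2: drop X → no win
col 3: drop X → no win
col 4: drop X → no win
col 5: drop X → no win
col 6: drop X → no win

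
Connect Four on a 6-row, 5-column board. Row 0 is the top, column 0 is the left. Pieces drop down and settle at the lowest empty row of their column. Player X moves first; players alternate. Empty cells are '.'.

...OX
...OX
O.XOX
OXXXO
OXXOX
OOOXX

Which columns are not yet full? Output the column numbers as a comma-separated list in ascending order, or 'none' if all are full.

Answer: 0,1,2

Derivation:
col 0: top cell = '.' → open
col 1: top cell = '.' → open
col 2: top cell = '.' → open
col 3: top cell = 'O' → FULL
col 4: top cell = 'X' → FULL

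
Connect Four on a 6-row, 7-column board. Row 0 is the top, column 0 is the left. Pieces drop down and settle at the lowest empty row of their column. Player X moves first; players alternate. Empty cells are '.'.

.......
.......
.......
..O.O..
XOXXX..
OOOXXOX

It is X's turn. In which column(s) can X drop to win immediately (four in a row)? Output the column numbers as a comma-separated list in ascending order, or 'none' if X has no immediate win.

Answer: 5

Derivation:
col 0: drop X → no win
col 1: drop X → no win
col 2: drop X → no win
col 3: drop X → no win
col 4: drop X → no win
col 5: drop X → WIN!
col 6: drop X → no win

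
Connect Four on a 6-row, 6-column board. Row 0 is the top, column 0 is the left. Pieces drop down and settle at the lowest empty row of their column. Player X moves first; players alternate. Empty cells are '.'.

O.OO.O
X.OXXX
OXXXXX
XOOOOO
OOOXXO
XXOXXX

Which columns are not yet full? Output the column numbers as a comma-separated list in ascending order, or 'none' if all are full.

Answer: 1,4

Derivation:
col 0: top cell = 'O' → FULL
col 1: top cell = '.' → open
col 2: top cell = 'O' → FULL
col 3: top cell = 'O' → FULL
col 4: top cell = '.' → open
col 5: top cell = 'O' → FULL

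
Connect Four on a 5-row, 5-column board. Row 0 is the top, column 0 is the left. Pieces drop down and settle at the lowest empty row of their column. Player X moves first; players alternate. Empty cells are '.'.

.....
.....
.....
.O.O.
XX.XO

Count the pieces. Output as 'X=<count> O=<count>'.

X=3 O=3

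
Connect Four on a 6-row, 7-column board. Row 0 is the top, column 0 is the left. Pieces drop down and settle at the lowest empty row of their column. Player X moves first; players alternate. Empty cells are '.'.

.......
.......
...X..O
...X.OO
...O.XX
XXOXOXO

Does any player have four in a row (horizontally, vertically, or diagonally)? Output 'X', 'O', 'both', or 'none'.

none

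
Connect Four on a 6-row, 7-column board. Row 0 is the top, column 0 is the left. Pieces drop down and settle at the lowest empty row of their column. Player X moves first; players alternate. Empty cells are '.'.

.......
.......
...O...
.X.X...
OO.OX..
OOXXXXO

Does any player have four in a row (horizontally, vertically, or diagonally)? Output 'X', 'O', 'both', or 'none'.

X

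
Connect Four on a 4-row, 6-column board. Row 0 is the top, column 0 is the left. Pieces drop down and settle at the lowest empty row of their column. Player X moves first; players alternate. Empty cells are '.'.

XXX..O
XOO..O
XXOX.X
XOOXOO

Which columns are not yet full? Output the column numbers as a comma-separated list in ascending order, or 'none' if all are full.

Answer: 3,4

Derivation:
col 0: top cell = 'X' → FULL
col 1: top cell = 'X' → FULL
col 2: top cell = 'X' → FULL
col 3: top cell = '.' → open
col 4: top cell = '.' → open
col 5: top cell = 'O' → FULL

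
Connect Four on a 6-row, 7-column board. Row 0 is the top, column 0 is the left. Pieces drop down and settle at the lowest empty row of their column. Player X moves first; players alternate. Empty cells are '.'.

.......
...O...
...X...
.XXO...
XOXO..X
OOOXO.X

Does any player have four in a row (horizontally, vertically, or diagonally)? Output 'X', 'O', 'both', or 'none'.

none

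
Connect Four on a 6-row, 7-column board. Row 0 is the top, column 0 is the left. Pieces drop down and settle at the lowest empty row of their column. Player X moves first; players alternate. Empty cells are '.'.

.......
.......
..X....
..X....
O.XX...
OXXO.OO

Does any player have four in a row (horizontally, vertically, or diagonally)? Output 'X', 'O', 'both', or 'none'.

X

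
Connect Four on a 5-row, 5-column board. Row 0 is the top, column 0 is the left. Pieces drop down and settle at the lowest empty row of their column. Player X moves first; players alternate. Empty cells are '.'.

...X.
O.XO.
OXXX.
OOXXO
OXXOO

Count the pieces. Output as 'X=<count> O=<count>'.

X=9 O=9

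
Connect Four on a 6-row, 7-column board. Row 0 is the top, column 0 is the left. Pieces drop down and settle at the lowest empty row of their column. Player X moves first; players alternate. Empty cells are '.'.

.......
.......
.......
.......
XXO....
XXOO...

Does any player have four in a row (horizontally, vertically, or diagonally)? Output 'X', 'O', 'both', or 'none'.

none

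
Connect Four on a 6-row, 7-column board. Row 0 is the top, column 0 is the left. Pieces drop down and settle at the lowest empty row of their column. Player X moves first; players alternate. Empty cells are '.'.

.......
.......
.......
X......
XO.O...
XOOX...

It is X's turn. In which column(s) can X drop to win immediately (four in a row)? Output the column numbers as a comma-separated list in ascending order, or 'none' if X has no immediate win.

Answer: 0

Derivation:
col 0: drop X → WIN!
col 1: drop X → no win
col 2: drop X → no win
col 3: drop X → no win
col 4: drop X → no win
col 5: drop X → no win
col 6: drop X → no win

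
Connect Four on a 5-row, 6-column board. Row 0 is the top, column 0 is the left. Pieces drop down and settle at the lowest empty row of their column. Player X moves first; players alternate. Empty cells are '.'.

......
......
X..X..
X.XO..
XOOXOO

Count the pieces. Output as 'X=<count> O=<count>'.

X=6 O=5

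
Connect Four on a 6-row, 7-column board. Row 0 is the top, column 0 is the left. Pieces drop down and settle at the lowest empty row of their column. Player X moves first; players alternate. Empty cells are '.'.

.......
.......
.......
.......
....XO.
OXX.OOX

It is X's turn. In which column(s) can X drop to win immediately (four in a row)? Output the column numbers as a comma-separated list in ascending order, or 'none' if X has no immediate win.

col 0: drop X → no win
col 1: drop X → no win
col 2: drop X → no win
col 3: drop X → no win
col 4: drop X → no win
col 5: drop X → no win
col 6: drop X → no win

Answer: none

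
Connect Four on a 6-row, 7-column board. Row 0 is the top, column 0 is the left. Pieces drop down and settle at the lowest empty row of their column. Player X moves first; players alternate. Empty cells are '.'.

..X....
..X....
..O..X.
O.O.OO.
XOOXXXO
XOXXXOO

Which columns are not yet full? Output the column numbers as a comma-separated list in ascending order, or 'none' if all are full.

col 0: top cell = '.' → open
col 1: top cell = '.' → open
col 2: top cell = 'X' → FULL
col 3: top cell = '.' → open
col 4: top cell = '.' → open
col 5: top cell = '.' → open
col 6: top cell = '.' → open

Answer: 0,1,3,4,5,6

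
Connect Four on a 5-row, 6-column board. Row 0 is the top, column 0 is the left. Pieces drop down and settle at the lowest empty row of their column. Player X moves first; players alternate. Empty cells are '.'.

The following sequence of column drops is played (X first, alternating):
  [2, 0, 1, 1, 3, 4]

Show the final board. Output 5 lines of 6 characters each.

Move 1: X drops in col 2, lands at row 4
Move 2: O drops in col 0, lands at row 4
Move 3: X drops in col 1, lands at row 4
Move 4: O drops in col 1, lands at row 3
Move 5: X drops in col 3, lands at row 4
Move 6: O drops in col 4, lands at row 4

Answer: ......
......
......
.O....
OXXXO.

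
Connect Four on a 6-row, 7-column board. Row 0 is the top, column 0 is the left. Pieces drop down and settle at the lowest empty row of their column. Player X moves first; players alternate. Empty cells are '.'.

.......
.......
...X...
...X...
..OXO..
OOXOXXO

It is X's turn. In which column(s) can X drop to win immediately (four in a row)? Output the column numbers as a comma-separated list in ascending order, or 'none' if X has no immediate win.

Answer: 3

Derivation:
col 0: drop X → no win
col 1: drop X → no win
col 2: drop X → no win
col 3: drop X → WIN!
col 4: drop X → no win
col 5: drop X → no win
col 6: drop X → no win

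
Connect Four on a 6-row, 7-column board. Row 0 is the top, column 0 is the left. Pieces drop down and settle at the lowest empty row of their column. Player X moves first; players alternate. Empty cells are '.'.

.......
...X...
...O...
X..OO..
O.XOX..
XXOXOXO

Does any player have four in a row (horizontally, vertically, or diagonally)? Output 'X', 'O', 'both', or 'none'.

none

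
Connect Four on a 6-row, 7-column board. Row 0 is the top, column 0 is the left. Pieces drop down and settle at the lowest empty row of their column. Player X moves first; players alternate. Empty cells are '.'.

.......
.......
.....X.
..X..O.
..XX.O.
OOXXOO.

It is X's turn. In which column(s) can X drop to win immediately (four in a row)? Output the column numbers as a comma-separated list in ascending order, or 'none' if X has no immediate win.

Answer: 2

Derivation:
col 0: drop X → no win
col 1: drop X → no win
col 2: drop X → WIN!
col 3: drop X → no win
col 4: drop X → no win
col 5: drop X → no win
col 6: drop X → no win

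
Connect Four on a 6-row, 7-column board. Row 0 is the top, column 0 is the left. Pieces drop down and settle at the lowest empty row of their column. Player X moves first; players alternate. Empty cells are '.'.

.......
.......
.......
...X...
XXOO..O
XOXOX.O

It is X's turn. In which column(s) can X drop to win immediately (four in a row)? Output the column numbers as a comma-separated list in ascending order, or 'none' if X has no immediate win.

Answer: none

Derivation:
col 0: drop X → no win
col 1: drop X → no win
col 2: drop X → no win
col 3: drop X → no win
col 4: drop X → no win
col 5: drop X → no win
col 6: drop X → no win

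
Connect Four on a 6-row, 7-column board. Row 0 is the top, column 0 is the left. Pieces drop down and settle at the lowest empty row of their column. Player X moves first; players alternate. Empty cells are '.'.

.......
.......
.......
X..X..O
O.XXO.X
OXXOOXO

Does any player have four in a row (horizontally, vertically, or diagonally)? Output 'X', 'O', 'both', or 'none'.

none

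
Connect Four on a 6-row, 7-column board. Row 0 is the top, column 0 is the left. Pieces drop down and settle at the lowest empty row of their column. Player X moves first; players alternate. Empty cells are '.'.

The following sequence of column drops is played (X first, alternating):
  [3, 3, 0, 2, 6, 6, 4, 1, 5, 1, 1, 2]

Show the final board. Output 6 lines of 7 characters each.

Answer: .......
.......
.......
.X.....
.OOO..O
XOOXXXX

Derivation:
Move 1: X drops in col 3, lands at row 5
Move 2: O drops in col 3, lands at row 4
Move 3: X drops in col 0, lands at row 5
Move 4: O drops in col 2, lands at row 5
Move 5: X drops in col 6, lands at row 5
Move 6: O drops in col 6, lands at row 4
Move 7: X drops in col 4, lands at row 5
Move 8: O drops in col 1, lands at row 5
Move 9: X drops in col 5, lands at row 5
Move 10: O drops in col 1, lands at row 4
Move 11: X drops in col 1, lands at row 3
Move 12: O drops in col 2, lands at row 4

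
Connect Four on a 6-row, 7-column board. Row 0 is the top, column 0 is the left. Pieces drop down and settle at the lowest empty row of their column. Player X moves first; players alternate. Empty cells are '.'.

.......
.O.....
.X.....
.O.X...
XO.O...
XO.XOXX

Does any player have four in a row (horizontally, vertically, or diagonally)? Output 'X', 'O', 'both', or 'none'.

none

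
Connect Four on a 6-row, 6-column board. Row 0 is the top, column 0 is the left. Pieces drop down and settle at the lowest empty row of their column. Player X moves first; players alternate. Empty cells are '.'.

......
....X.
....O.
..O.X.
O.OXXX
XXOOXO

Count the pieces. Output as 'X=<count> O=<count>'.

X=8 O=7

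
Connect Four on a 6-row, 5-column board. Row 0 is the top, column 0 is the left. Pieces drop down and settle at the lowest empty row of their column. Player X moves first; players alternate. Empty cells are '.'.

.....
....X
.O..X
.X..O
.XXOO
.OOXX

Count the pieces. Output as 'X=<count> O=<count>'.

X=7 O=6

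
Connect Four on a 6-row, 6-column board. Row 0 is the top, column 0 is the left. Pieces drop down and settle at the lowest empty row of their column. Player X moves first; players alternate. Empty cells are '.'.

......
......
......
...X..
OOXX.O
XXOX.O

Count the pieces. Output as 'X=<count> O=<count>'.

X=6 O=5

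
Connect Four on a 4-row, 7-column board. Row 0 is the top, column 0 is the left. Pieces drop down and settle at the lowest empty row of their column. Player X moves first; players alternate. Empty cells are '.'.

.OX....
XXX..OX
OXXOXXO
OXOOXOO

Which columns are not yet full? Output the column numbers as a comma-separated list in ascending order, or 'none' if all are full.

Answer: 0,3,4,5,6

Derivation:
col 0: top cell = '.' → open
col 1: top cell = 'O' → FULL
col 2: top cell = 'X' → FULL
col 3: top cell = '.' → open
col 4: top cell = '.' → open
col 5: top cell = '.' → open
col 6: top cell = '.' → open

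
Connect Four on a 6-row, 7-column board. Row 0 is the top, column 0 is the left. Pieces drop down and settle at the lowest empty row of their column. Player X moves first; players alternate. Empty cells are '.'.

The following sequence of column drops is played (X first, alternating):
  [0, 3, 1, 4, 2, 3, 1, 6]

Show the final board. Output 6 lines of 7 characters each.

Move 1: X drops in col 0, lands at row 5
Move 2: O drops in col 3, lands at row 5
Move 3: X drops in col 1, lands at row 5
Move 4: O drops in col 4, lands at row 5
Move 5: X drops in col 2, lands at row 5
Move 6: O drops in col 3, lands at row 4
Move 7: X drops in col 1, lands at row 4
Move 8: O drops in col 6, lands at row 5

Answer: .......
.......
.......
.......
.X.O...
XXXOO.O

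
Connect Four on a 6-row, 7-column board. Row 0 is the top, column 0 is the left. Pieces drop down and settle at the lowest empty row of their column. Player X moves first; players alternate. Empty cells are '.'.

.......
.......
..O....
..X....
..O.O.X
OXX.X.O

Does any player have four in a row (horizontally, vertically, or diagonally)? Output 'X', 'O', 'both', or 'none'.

none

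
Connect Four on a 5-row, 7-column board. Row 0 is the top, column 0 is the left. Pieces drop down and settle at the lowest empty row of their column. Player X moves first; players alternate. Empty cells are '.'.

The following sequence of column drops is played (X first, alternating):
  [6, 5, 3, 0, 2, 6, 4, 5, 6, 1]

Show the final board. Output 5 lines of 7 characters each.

Move 1: X drops in col 6, lands at row 4
Move 2: O drops in col 5, lands at row 4
Move 3: X drops in col 3, lands at row 4
Move 4: O drops in col 0, lands at row 4
Move 5: X drops in col 2, lands at row 4
Move 6: O drops in col 6, lands at row 3
Move 7: X drops in col 4, lands at row 4
Move 8: O drops in col 5, lands at row 3
Move 9: X drops in col 6, lands at row 2
Move 10: O drops in col 1, lands at row 4

Answer: .......
.......
......X
.....OO
OOXXXOX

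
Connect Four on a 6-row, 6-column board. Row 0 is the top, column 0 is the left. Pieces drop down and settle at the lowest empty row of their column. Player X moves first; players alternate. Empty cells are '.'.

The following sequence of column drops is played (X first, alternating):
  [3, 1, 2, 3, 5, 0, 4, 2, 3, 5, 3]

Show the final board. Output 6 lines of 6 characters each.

Move 1: X drops in col 3, lands at row 5
Move 2: O drops in col 1, lands at row 5
Move 3: X drops in col 2, lands at row 5
Move 4: O drops in col 3, lands at row 4
Move 5: X drops in col 5, lands at row 5
Move 6: O drops in col 0, lands at row 5
Move 7: X drops in col 4, lands at row 5
Move 8: O drops in col 2, lands at row 4
Move 9: X drops in col 3, lands at row 3
Move 10: O drops in col 5, lands at row 4
Move 11: X drops in col 3, lands at row 2

Answer: ......
......
...X..
...X..
..OO.O
OOXXXX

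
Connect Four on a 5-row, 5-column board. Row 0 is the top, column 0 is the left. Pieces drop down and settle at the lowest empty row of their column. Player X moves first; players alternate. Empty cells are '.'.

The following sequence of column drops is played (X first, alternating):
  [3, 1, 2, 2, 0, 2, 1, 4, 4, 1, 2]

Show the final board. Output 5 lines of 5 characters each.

Answer: .....
..X..
.OO..
.XO.X
XOXXO

Derivation:
Move 1: X drops in col 3, lands at row 4
Move 2: O drops in col 1, lands at row 4
Move 3: X drops in col 2, lands at row 4
Move 4: O drops in col 2, lands at row 3
Move 5: X drops in col 0, lands at row 4
Move 6: O drops in col 2, lands at row 2
Move 7: X drops in col 1, lands at row 3
Move 8: O drops in col 4, lands at row 4
Move 9: X drops in col 4, lands at row 3
Move 10: O drops in col 1, lands at row 2
Move 11: X drops in col 2, lands at row 1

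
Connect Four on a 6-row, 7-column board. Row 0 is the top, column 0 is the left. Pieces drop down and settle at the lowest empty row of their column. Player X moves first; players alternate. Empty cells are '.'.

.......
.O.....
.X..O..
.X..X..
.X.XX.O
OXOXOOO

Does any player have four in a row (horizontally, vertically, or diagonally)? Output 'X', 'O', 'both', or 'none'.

X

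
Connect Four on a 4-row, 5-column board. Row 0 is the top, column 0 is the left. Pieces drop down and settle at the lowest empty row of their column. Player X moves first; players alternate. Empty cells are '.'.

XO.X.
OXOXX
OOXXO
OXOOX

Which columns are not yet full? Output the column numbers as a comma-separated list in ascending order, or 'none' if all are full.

Answer: 2,4

Derivation:
col 0: top cell = 'X' → FULL
col 1: top cell = 'O' → FULL
col 2: top cell = '.' → open
col 3: top cell = 'X' → FULL
col 4: top cell = '.' → open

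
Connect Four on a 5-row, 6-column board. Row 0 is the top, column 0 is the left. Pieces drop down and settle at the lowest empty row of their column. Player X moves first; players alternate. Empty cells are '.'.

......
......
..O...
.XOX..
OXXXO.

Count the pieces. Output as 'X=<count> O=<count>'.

X=5 O=4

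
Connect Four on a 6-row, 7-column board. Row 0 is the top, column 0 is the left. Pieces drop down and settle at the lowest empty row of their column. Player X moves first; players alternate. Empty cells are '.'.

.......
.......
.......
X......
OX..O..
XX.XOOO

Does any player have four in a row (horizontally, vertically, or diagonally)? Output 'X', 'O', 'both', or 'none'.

none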